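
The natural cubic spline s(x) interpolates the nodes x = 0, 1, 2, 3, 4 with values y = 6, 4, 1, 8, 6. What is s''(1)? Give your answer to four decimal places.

Put σ_i = s'' at the i-th knot. Here h = (1, 1, 1, 1) and Δ = (-2, -3, 7, -2), so the interior equations h_(i-1)·σ_(i-1) + 2(h_(i-1)+h_i)·σ_i + h_i·σ_(i+1) = 6(Δ_i − Δ_(i-1)) read
  1·σ_0 + 4·σ_1 + 1·σ_2 = 6(Δ_1 - Δ_0) = -6
  1·σ_1 + 4·σ_2 + 1·σ_3 = 6(Δ_2 - Δ_1) = 60
  1·σ_2 + 4·σ_3 + 1·σ_4 = 6(Δ_3 - Δ_2) = -54
Natural end conditions: σ_0 = σ_4 = 0.
Forward elimination and back-substitution give σ_0 = 0, σ_1 = -48/7, σ_2 = 150/7, σ_3 = -132/7, σ_4 = 0.

-6.8571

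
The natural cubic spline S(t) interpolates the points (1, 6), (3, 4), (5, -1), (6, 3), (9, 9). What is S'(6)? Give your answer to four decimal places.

4.4942

Put m_i = S'' at the i-th knot. Here h = (2, 2, 1, 3) and Δ = (-1, -5/2, 4, 2), so the interior equations h_(i-1)·m_(i-1) + 2(h_(i-1)+h_i)·m_i + h_i·m_(i+1) = 6(Δ_i − Δ_(i-1)) read
  2·m_0 + 8·m_1 + 2·m_2 = 6(Δ_1 - Δ_0) = -9
  2·m_1 + 6·m_2 + 1·m_3 = 6(Δ_2 - Δ_1) = 39
  1·m_2 + 8·m_3 + 3·m_4 = 6(Δ_3 - Δ_2) = -12
Natural end conditions: m_0 = m_4 = 0.
Solving the tridiagonal system: m_0 = 0, m_1 = -1071/344, m_2 = 342/43, m_3 = -429/172, m_4 = 0.
On [6, 9], S'(t) = b_3 + 2c_3·(t - 6) + 3d_3·(t - 6)² with b_3 = Δ_3 - h_3(2m_3 + m_4)/6 = 773/172, c_3 = m_3/2 = -429/344, d_3 = (m_4 - m_3)/(6h_3) = 143/1032. So S'(6) = 773/172.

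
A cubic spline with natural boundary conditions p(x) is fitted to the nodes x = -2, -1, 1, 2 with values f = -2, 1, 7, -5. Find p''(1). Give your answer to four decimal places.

Put σ_i = p'' at the i-th knot. Here h = (1, 2, 1) and Δ = (3, 3, -12), so the interior equations h_(i-1)·σ_(i-1) + 2(h_(i-1)+h_i)·σ_i + h_i·σ_(i+1) = 6(Δ_i − Δ_(i-1)) read
  1·σ_0 + 6·σ_1 + 2·σ_2 = 6(Δ_1 - Δ_0) = 0
  2·σ_1 + 6·σ_2 + 1·σ_3 = 6(Δ_2 - Δ_1) = -90
Natural end conditions: σ_0 = σ_3 = 0.
Hence σ_0 = 0, σ_1 = 45/8, σ_2 = -135/8, σ_3 = 0.

-16.8750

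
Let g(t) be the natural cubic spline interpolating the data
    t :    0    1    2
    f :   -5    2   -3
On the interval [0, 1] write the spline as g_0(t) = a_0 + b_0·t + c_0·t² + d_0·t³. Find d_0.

-3

Write σ_i for g''(x_i). With h_i = 1, 1 and divided differences Δ_i = 7, -5, the continuity of g' gives the tridiagonal system
  1·σ_0 + 4·σ_1 + 1·σ_2 = 6(Δ_1 - Δ_0) = -72
Natural end conditions: σ_0 = σ_2 = 0.
Hence σ_0 = 0, σ_1 = -18, σ_2 = 0.
On [0, 1], with g_0(t) = a_0 + b_0·t + c_0·t² + d_0·t³: c_0 = σ_0/2 = 0, d_0 = (σ_1 - σ_0)/(6h_0) = -3, b_0 = Δ_0 - h_0(2σ_0 + σ_1)/6 = 10.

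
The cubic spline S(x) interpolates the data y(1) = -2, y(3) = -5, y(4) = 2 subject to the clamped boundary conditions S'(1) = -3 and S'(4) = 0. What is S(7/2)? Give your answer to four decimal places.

-0.6563

Let σ_i = S''(x_i). Step sizes h_i = 2, 1; slopes of the chords Δ_i = (y_(i+1) - y_i)/h_i = -3/2, 7.
  2·σ_0 + 6·σ_1 + 1·σ_2 = 6(Δ_1 - Δ_0) = 51
Clamped end conditions give two more equations: 2h_0·σ_0 + h_0·σ_1 = 6(Δ_0 - S'(1)) = 9 and h_1·σ_1 + 2h_1·σ_2 = 6(S'(4) - Δ_1) = -42.
Hence σ_0 = -21/4, σ_1 = 15, σ_2 = -57/2.
On [3, 4], S(x) = -5 + 27/4·(x - 3) + 15/2·(x - 3)² - 29/4·(x - 3)³.
With (x - 3) = 1/2: S(7/2) = -21/32.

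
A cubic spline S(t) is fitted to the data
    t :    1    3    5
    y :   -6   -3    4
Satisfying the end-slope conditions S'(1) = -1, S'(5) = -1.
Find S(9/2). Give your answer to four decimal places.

Write σ_i for S''(x_i). With h_i = 2, 2 and divided differences Δ_i = 3/2, 7/2, the continuity of S' gives the tridiagonal system
  2·σ_0 + 8·σ_1 + 2·σ_2 = 6(Δ_1 - Δ_0) = 12
Clamped end conditions give two more equations: 2h_0·σ_0 + h_0·σ_1 = 6(Δ_0 - S'(1)) = 15 and h_1·σ_1 + 2h_1·σ_2 = 6(S'(5) - Δ_1) = -27.
Solving the tridiagonal system: σ_0 = 9/4, σ_1 = 3, σ_2 = -33/4.
On [3, 5], S(t) = -3 + 17/4·(t - 3) + 3/2·(t - 3)² - 15/16·(t - 3)³.
With (t - 3) = 3/2: S(9/2) = 459/128.

3.5859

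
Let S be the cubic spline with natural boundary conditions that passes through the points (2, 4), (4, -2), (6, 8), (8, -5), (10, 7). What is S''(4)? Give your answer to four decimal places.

Let σ_i = S''(x_i). Step sizes h_i = 2, 2, 2, 2; slopes of the chords Δ_i = (y_(i+1) - y_i)/h_i = -3, 5, -13/2, 6.
  2·σ_0 + 8·σ_1 + 2·σ_2 = 6(Δ_1 - Δ_0) = 48
  2·σ_1 + 8·σ_2 + 2·σ_3 = 6(Δ_2 - Δ_1) = -69
  2·σ_2 + 8·σ_3 + 2·σ_4 = 6(Δ_3 - Δ_2) = 75
Natural end conditions: σ_0 = σ_4 = 0.
Solving the tridiagonal system: σ_0 = 0, σ_1 = 153/16, σ_2 = -57/4, σ_3 = 207/16, σ_4 = 0.

9.5625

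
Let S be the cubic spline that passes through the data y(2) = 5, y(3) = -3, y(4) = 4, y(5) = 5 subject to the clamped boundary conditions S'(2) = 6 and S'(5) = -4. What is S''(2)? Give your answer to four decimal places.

Put M_i = S'' at the i-th knot. Here h = (1, 1, 1) and Δ = (-8, 7, 1), so the interior equations h_(i-1)·M_(i-1) + 2(h_(i-1)+h_i)·M_i + h_i·M_(i+1) = 6(Δ_i − Δ_(i-1)) read
  1·M_0 + 4·M_1 + 1·M_2 = 6(Δ_1 - Δ_0) = 90
  1·M_1 + 4·M_2 + 1·M_3 = 6(Δ_2 - Δ_1) = -36
Clamped end conditions give two more equations: 2h_0·M_0 + h_0·M_1 = 6(Δ_0 - S'(2)) = -84 and h_2·M_2 + 2h_2·M_3 = 6(S'(5) - Δ_2) = -30.
Hence M_0 = -952/15, M_1 = 644/15, M_2 = -274/15, M_3 = -88/15.

-63.4667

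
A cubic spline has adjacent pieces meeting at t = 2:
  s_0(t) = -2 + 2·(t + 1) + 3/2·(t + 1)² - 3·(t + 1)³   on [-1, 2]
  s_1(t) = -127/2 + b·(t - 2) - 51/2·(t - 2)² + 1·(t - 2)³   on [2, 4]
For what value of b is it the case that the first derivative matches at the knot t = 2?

-70

s_0'(t) = 2 + 3·(t + 1) - 9·(t + 1)², so s_0'(2) = -70. On the right, s_1'(2) = b, so b = -70.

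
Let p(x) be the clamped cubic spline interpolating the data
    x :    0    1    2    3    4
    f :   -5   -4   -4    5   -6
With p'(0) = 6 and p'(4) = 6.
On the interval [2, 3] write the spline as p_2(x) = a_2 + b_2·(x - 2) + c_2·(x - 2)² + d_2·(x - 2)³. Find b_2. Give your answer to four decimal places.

Put m_i = p'' at the i-th knot. Here h = (1, 1, 1, 1) and Δ = (1, 0, 9, -11), so the interior equations h_(i-1)·m_(i-1) + 2(h_(i-1)+h_i)·m_i + h_i·m_(i+1) = 6(Δ_i − Δ_(i-1)) read
  1·m_0 + 4·m_1 + 1·m_2 = 6(Δ_1 - Δ_0) = -6
  1·m_1 + 4·m_2 + 1·m_3 = 6(Δ_2 - Δ_1) = 54
  1·m_2 + 4·m_3 + 1·m_4 = 6(Δ_3 - Δ_2) = -120
Clamped end conditions give two more equations: 2h_0·m_0 + h_0·m_1 = 6(Δ_0 - p'(0)) = -30 and h_3·m_3 + 2h_3·m_4 = 6(p'(4) - Δ_3) = 102.
Solving: m_0 = -339/28, m_1 = -81/14, m_2 = 117/4, m_3 = -801/14, m_4 = 2229/28.
On [2, 3], with p_2(x) = a_2 + b_2·(x - 2) + c_2·(x - 2)² + d_2·(x - 2)³: c_2 = m_2/2 = 117/8, d_2 = (m_3 - m_2)/(6h_2) = -807/56, b_2 = Δ_2 - h_2(2m_2 + m_3)/6 = 123/14.

8.7857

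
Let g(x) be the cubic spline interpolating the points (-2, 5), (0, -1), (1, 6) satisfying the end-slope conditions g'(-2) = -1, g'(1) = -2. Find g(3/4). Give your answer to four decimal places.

5.4844

With M_i denoting the second derivative at x_i, h_i = 2, 1, and Δ_i = (y_(i+1) − y_i)/h_i = -3, 7:
  2·M_0 + 6·M_1 + 1·M_2 = 6(Δ_1 - Δ_0) = 60
Clamped end conditions give two more equations: 2h_0·M_0 + h_0·M_1 = 6(Δ_0 - g'(-2)) = -12 and h_1·M_1 + 2h_1·M_2 = 6(g'(1) - Δ_1) = -54.
Hence M_0 = -40/3, M_1 = 62/3, M_2 = -112/3.
On [0, 1], g(x) = -1 + 19/3·x + 31/3·x² - 29/3·x³.
With x = 3/4: g(3/4) = 351/64.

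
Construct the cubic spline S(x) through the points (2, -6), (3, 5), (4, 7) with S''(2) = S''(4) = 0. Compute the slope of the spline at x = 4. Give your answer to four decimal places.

-0.2500

Write M_i for S''(x_i). With h_i = 1, 1 and divided differences Δ_i = 11, 2, the continuity of S' gives the tridiagonal system
  1·M_0 + 4·M_1 + 1·M_2 = 6(Δ_1 - Δ_0) = -54
Natural end conditions: M_0 = M_2 = 0.
Forward elimination and back-substitution give M_0 = 0, M_1 = -27/2, M_2 = 0.
On [3, 4], S'(x) = b_1 + 2c_1·(x - 3) + 3d_1·(x - 3)² with b_1 = Δ_1 - h_1(2M_1 + M_2)/6 = 13/2, c_1 = M_1/2 = -27/4, d_1 = (M_2 - M_1)/(6h_1) = 9/4. So S'(4) = -1/4.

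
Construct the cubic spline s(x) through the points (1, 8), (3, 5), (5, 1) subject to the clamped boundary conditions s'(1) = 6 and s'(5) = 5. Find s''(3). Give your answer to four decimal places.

-0.2500

Put m_i = s'' at the i-th knot. Here h = (2, 2) and Δ = (-3/2, -2), so the interior equations h_(i-1)·m_(i-1) + 2(h_(i-1)+h_i)·m_i + h_i·m_(i+1) = 6(Δ_i − Δ_(i-1)) read
  2·m_0 + 8·m_1 + 2·m_2 = 6(Δ_1 - Δ_0) = -3
Clamped end conditions give two more equations: 2h_0·m_0 + h_0·m_1 = 6(Δ_0 - s'(1)) = -45 and h_1·m_1 + 2h_1·m_2 = 6(s'(5) - Δ_1) = 42.
Forward elimination and back-substitution give m_0 = -89/8, m_1 = -1/4, m_2 = 85/8.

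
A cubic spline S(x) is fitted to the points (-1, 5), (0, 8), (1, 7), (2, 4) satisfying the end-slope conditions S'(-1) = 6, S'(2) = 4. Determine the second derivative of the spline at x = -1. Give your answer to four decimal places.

-8.1333

Put M_i = S'' at the i-th knot. Here h = (1, 1, 1) and Δ = (3, -1, -3), so the interior equations h_(i-1)·M_(i-1) + 2(h_(i-1)+h_i)·M_i + h_i·M_(i+1) = 6(Δ_i − Δ_(i-1)) read
  1·M_0 + 4·M_1 + 1·M_2 = 6(Δ_1 - Δ_0) = -24
  1·M_1 + 4·M_2 + 1·M_3 = 6(Δ_2 - Δ_1) = -12
Clamped end conditions give two more equations: 2h_0·M_0 + h_0·M_1 = 6(Δ_0 - S'(-1)) = -18 and h_2·M_2 + 2h_2·M_3 = 6(S'(2) - Δ_2) = 42.
Hence M_0 = -122/15, M_1 = -26/15, M_2 = -134/15, M_3 = 382/15.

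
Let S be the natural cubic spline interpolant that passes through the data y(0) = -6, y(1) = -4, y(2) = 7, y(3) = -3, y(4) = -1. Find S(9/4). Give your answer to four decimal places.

5.8184

Write m_i for S''(x_i). With h_i = 1, 1, 1, 1 and divided differences Δ_i = 2, 11, -10, 2, the continuity of S' gives the tridiagonal system
  1·m_0 + 4·m_1 + 1·m_2 = 6(Δ_1 - Δ_0) = 54
  1·m_1 + 4·m_2 + 1·m_3 = 6(Δ_2 - Δ_1) = -126
  1·m_2 + 4·m_3 + 1·m_4 = 6(Δ_3 - Δ_2) = 72
Natural end conditions: m_0 = m_4 = 0.
Solving: m_0 = 0, m_1 = 99/4, m_2 = -45, m_3 = 117/4, m_4 = 0.
On [2, 3], S(x) = 7 + 1/8·(x - 2) - 45/2·(x - 2)² + 99/8·(x - 2)³.
With (x - 2) = 1/4: S(9/4) = 2979/512.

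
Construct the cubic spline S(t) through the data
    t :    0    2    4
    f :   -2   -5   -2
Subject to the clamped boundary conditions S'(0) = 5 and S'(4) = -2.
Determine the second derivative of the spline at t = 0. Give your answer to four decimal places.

With M_i denoting the second derivative at x_i, h_i = 2, 2, and Δ_i = (y_(i+1) − y_i)/h_i = -3/2, 3/2:
  2·M_0 + 8·M_1 + 2·M_2 = 6(Δ_1 - Δ_0) = 18
Clamped end conditions give two more equations: 2h_0·M_0 + h_0·M_1 = 6(Δ_0 - S'(0)) = -39 and h_1·M_1 + 2h_1·M_2 = 6(S'(4) - Δ_1) = -21.
Hence M_0 = -55/4, M_1 = 8, M_2 = -37/4.

-13.7500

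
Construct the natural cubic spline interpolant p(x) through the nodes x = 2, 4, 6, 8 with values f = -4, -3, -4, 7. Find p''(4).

-2

Write M_i for p''(x_i). With h_i = 2, 2, 2 and divided differences Δ_i = 1/2, -1/2, 11/2, the continuity of p' gives the tridiagonal system
  2·M_0 + 8·M_1 + 2·M_2 = 6(Δ_1 - Δ_0) = -6
  2·M_1 + 8·M_2 + 2·M_3 = 6(Δ_2 - Δ_1) = 36
Natural end conditions: M_0 = M_3 = 0.
Forward elimination and back-substitution give M_0 = 0, M_1 = -2, M_2 = 5, M_3 = 0.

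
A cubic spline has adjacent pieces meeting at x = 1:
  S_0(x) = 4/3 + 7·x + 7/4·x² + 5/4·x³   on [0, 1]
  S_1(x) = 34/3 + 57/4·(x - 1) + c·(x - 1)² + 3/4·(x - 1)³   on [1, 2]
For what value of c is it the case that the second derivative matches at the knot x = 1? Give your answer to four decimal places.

S_0''(x) = 7/2 + 15/2·x, so S_0''(1) = 11. On the right, S_1''(1) = 2c, so c = 11/2.

5.5000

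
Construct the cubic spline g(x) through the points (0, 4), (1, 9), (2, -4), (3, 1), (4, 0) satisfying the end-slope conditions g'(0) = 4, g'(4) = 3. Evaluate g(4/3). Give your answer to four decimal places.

Let M_i = g''(x_i). Step sizes h_i = 1, 1, 1, 1; slopes of the chords Δ_i = (y_(i+1) - y_i)/h_i = 5, -13, 5, -1.
  1·M_0 + 4·M_1 + 1·M_2 = 6(Δ_1 - Δ_0) = -108
  1·M_1 + 4·M_2 + 1·M_3 = 6(Δ_2 - Δ_1) = 108
  1·M_2 + 4·M_3 + 1·M_4 = 6(Δ_3 - Δ_2) = -36
Clamped end conditions give two more equations: 2h_0·M_0 + h_0·M_1 = 6(Δ_0 - g'(0)) = 6 and h_3·M_3 + 2h_3·M_4 = 6(g'(4) - Δ_3) = 24.
Solving: M_0 = 101/4, M_1 = -89/2, M_2 = 179/4, M_3 = -53/2, M_4 = 101/4.
On [1, 2], g(x) = 9 - 45/8·(x - 1) - 89/4·(x - 1)² + 119/8·(x - 1)³.
With (x - 1) = 1/3: g(4/3) = 281/54.

5.2037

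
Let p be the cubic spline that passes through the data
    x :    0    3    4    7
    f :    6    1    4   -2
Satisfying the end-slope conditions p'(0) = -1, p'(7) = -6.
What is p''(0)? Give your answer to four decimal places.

Write m_i for p''(x_i). With h_i = 3, 1, 3 and divided differences Δ_i = -5/3, 3, -2, the continuity of p' gives the tridiagonal system
  3·m_0 + 8·m_1 + 1·m_2 = 6(Δ_1 - Δ_0) = 28
  1·m_1 + 8·m_2 + 3·m_3 = 6(Δ_2 - Δ_1) = -30
Clamped end conditions give two more equations: 2h_0·m_0 + h_0·m_1 = 6(Δ_0 - p'(0)) = -4 and h_2·m_2 + 2h_2·m_3 = 6(p'(7) - Δ_2) = -24.
Hence m_0 = -536/165, m_1 = 284/55, m_2 = -196/55, m_3 = -122/55.

-3.2485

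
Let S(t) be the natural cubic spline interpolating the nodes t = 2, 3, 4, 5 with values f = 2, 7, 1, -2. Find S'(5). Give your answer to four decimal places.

With σ_i denoting the second derivative at x_i, h_i = 1, 1, 1, and Δ_i = (y_(i+1) − y_i)/h_i = 5, -6, -3:
  1·σ_0 + 4·σ_1 + 1·σ_2 = 6(Δ_1 - Δ_0) = -66
  1·σ_1 + 4·σ_2 + 1·σ_3 = 6(Δ_2 - Δ_1) = 18
Natural end conditions: σ_0 = σ_3 = 0.
Forward elimination and back-substitution give σ_0 = 0, σ_1 = -94/5, σ_2 = 46/5, σ_3 = 0.
On [4, 5], S'(t) = b_2 + 2c_2·(t - 4) + 3d_2·(t - 4)² with b_2 = Δ_2 - h_2(2σ_2 + σ_3)/6 = -91/15, c_2 = σ_2/2 = 23/5, d_2 = (σ_3 - σ_2)/(6h_2) = -23/15. So S'(5) = -22/15.

-1.4667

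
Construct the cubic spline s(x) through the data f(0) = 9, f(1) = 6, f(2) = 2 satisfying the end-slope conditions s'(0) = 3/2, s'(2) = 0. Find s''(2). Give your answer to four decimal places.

12.7500

Put σ_i = s'' at the i-th knot. Here h = (1, 1) and Δ = (-3, -4), so the interior equations h_(i-1)·σ_(i-1) + 2(h_(i-1)+h_i)·σ_i + h_i·σ_(i+1) = 6(Δ_i − Δ_(i-1)) read
  1·σ_0 + 4·σ_1 + 1·σ_2 = 6(Δ_1 - Δ_0) = -6
Clamped end conditions give two more equations: 2h_0·σ_0 + h_0·σ_1 = 6(Δ_0 - s'(0)) = -27 and h_1·σ_1 + 2h_1·σ_2 = 6(s'(2) - Δ_1) = 24.
Solving: σ_0 = -51/4, σ_1 = -3/2, σ_2 = 51/4.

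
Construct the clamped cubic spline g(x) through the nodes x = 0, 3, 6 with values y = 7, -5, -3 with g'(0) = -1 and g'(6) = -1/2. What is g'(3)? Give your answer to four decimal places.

Let m_i = g''(x_i). Step sizes h_i = 3, 3; slopes of the chords Δ_i = (y_(i+1) - y_i)/h_i = -4, 2/3.
  3·m_0 + 12·m_1 + 3·m_2 = 6(Δ_1 - Δ_0) = 28
Clamped end conditions give two more equations: 2h_0·m_0 + h_0·m_1 = 6(Δ_0 - g'(0)) = -18 and h_1·m_1 + 2h_1·m_2 = 6(g'(6) - Δ_1) = -7.
Hence m_0 = -21/4, m_1 = 9/2, m_2 = -41/12.
On [3, 6], g'(x) = b_1 + 2c_1·(x - 3) + 3d_1·(x - 3)² with b_1 = Δ_1 - h_1(2m_1 + m_2)/6 = -17/8, c_1 = m_1/2 = 9/4, d_1 = (m_2 - m_1)/(6h_1) = -95/216. So g'(3) = -17/8.

-2.1250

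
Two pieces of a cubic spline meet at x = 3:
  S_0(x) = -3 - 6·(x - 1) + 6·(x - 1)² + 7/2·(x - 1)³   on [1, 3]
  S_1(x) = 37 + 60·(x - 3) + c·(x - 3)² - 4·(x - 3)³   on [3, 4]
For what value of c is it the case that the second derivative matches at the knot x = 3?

S_0''(x) = 12 + 21·(x - 1), so S_0''(3) = 54. On the right, S_1''(3) = 2c, so c = 27.

27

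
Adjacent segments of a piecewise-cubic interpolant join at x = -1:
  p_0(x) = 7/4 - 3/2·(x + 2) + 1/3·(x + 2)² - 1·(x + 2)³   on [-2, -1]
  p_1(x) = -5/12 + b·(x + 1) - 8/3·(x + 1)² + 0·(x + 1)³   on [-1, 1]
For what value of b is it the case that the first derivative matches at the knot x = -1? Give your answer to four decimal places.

p_0'(x) = -3/2 + 2/3·(x + 2) - 3·(x + 2)², so p_0'(-1) = -23/6. On the right, p_1'(-1) = b, so b = -23/6.

-3.8333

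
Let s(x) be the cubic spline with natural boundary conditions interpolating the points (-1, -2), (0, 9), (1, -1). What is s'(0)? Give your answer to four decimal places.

With M_i denoting the second derivative at x_i, h_i = 1, 1, and Δ_i = (y_(i+1) − y_i)/h_i = 11, -10:
  1·M_0 + 4·M_1 + 1·M_2 = 6(Δ_1 - Δ_0) = -126
Natural end conditions: M_0 = M_2 = 0.
Hence M_0 = 0, M_1 = -63/2, M_2 = 0.
On [0, 1], s'(x) = b_1 + 2c_1·x + 3d_1·x² with b_1 = Δ_1 - h_1(2M_1 + M_2)/6 = 1/2, c_1 = M_1/2 = -63/4, d_1 = (M_2 - M_1)/(6h_1) = 21/4. So s'(0) = 1/2.

0.5000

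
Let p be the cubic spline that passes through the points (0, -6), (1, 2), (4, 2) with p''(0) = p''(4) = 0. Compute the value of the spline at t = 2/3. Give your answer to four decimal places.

Write m_i for p''(x_i). With h_i = 1, 3 and divided differences Δ_i = 8, 0, the continuity of p' gives the tridiagonal system
  1·m_0 + 8·m_1 + 3·m_2 = 6(Δ_1 - Δ_0) = -48
Natural end conditions: m_0 = m_2 = 0.
Solving the tridiagonal system: m_0 = 0, m_1 = -6, m_2 = 0.
On [0, 1], p(t) = -6 + 9·t + 0·t² - 1·t³.
With t = 2/3: p(2/3) = -8/27.

-0.2963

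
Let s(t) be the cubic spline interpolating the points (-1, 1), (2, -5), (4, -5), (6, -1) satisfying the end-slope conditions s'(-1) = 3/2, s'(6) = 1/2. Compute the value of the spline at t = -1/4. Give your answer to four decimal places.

Write σ_i for s''(x_i). With h_i = 3, 2, 2 and divided differences Δ_i = -2, 0, 2, the continuity of s' gives the tridiagonal system
  3·σ_0 + 10·σ_1 + 2·σ_2 = 6(Δ_1 - Δ_0) = 12
  2·σ_1 + 8·σ_2 + 2·σ_3 = 6(Δ_2 - Δ_1) = 12
Clamped end conditions give two more equations: 2h_0·σ_0 + h_0·σ_1 = 6(Δ_0 - s'(-1)) = -21 and h_2·σ_2 + 2h_2·σ_3 = 6(s'(6) - Δ_2) = -9.
Forward elimination and back-substitution give σ_0 = -171/37, σ_1 = 83/37, σ_2 = 127/74, σ_3 = -115/37.
On [-1, 2], s(t) = 1 + 3/2·(t + 1) - 171/74·(t + 1)² + 127/333·(t + 1)³.
With (t + 1) = 3/4: s(-1/4) = 2335/2368.

0.9861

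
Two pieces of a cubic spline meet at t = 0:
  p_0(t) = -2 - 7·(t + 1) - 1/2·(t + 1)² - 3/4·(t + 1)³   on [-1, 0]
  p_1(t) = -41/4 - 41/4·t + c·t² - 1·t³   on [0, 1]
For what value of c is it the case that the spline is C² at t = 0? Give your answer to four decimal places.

p_0''(t) = -1 - 9/2·(t + 1), so p_0''(0) = -11/2. On the right, p_1''(0) = 2c, so c = -11/4.

-2.7500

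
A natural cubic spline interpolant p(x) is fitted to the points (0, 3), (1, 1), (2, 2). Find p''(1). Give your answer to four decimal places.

4.5000

Put M_i = p'' at the i-th knot. Here h = (1, 1) and Δ = (-2, 1), so the interior equations h_(i-1)·M_(i-1) + 2(h_(i-1)+h_i)·M_i + h_i·M_(i+1) = 6(Δ_i − Δ_(i-1)) read
  1·M_0 + 4·M_1 + 1·M_2 = 6(Δ_1 - Δ_0) = 18
Natural end conditions: M_0 = M_2 = 0.
Solving the tridiagonal system: M_0 = 0, M_1 = 9/2, M_2 = 0.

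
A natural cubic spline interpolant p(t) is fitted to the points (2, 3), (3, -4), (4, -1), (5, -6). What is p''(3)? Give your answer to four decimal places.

19.2000

Write σ_i for p''(x_i). With h_i = 1, 1, 1 and divided differences Δ_i = -7, 3, -5, the continuity of p' gives the tridiagonal system
  1·σ_0 + 4·σ_1 + 1·σ_2 = 6(Δ_1 - Δ_0) = 60
  1·σ_1 + 4·σ_2 + 1·σ_3 = 6(Δ_2 - Δ_1) = -48
Natural end conditions: σ_0 = σ_3 = 0.
Solving the tridiagonal system: σ_0 = 0, σ_1 = 96/5, σ_2 = -84/5, σ_3 = 0.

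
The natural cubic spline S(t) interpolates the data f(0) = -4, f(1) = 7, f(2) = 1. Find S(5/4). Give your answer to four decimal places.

Write m_i for S''(x_i). With h_i = 1, 1 and divided differences Δ_i = 11, -6, the continuity of S' gives the tridiagonal system
  1·m_0 + 4·m_1 + 1·m_2 = 6(Δ_1 - Δ_0) = -102
Natural end conditions: m_0 = m_2 = 0.
Solving the tridiagonal system: m_0 = 0, m_1 = -51/2, m_2 = 0.
On [1, 2], S(t) = 7 + 5/2·(t - 1) - 51/4·(t - 1)² + 17/4·(t - 1)³.
With (t - 1) = 1/4: S(5/4) = 1765/256.

6.8945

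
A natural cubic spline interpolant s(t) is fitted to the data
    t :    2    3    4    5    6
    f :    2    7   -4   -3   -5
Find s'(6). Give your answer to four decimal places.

-3.9464

With M_i denoting the second derivative at x_i, h_i = 1, 1, 1, 1, and Δ_i = (y_(i+1) − y_i)/h_i = 5, -11, 1, -2:
  1·M_0 + 4·M_1 + 1·M_2 = 6(Δ_1 - Δ_0) = -96
  1·M_1 + 4·M_2 + 1·M_3 = 6(Δ_2 - Δ_1) = 72
  1·M_2 + 4·M_3 + 1·M_4 = 6(Δ_3 - Δ_2) = -18
Natural end conditions: M_0 = M_4 = 0.
Forward elimination and back-substitution give M_0 = 0, M_1 = -873/28, M_2 = 201/7, M_3 = -327/28, M_4 = 0.
On [5, 6], s'(t) = b_3 + 2c_3·(t - 5) + 3d_3·(t - 5)² with b_3 = Δ_3 - h_3(2M_3 + M_4)/6 = 53/28, c_3 = M_3/2 = -327/56, d_3 = (M_4 - M_3)/(6h_3) = 109/56. So s'(6) = -221/56.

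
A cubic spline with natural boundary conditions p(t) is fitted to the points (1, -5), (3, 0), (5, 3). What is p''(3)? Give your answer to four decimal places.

Put σ_i = p'' at the i-th knot. Here h = (2, 2) and Δ = (5/2, 3/2), so the interior equations h_(i-1)·σ_(i-1) + 2(h_(i-1)+h_i)·σ_i + h_i·σ_(i+1) = 6(Δ_i − Δ_(i-1)) read
  2·σ_0 + 8·σ_1 + 2·σ_2 = 6(Δ_1 - Δ_0) = -6
Natural end conditions: σ_0 = σ_2 = 0.
Hence σ_0 = 0, σ_1 = -3/4, σ_2 = 0.

-0.7500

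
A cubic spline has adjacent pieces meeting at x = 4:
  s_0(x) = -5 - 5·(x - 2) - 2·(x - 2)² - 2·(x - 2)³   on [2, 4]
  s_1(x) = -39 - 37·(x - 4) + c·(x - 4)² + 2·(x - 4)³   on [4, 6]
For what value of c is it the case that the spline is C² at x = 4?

-14

s_0''(x) = -4 - 12·(x - 2), so s_0''(4) = -28. On the right, s_1''(4) = 2c, so c = -14.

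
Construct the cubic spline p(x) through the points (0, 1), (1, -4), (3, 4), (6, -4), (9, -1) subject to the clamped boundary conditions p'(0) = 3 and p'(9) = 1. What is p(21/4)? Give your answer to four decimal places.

-1.1602

Write M_i for p''(x_i). With h_i = 1, 2, 3, 3 and divided differences Δ_i = -5, 4, -8/3, 1, the continuity of p' gives the tridiagonal system
  1·M_0 + 6·M_1 + 2·M_2 = 6(Δ_1 - Δ_0) = 54
  2·M_1 + 10·M_2 + 3·M_3 = 6(Δ_2 - Δ_1) = -40
  3·M_2 + 12·M_3 + 3·M_4 = 6(Δ_3 - Δ_2) = 22
Clamped end conditions give two more equations: 2h_0·M_0 + h_0·M_1 = 6(Δ_0 - p'(0)) = -48 and h_3·M_3 + 2h_3·M_4 = 6(p'(9) - Δ_3) = 0.
Forward elimination and back-substitution give M_0 = -883/27, M_1 = 470/27, M_2 = -479/54, M_3 = 125/27, M_4 = -125/54.
On [3, 6], p(x) = 4 + 35/9·(x - 3) - 479/108·(x - 3)² + 3/4·(x - 3)³.
With (x - 3) = 9/4: p(21/4) = -297/256.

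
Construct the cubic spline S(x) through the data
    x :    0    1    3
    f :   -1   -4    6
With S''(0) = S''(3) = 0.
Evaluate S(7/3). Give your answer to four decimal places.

1.0864

Put M_i = S'' at the i-th knot. Here h = (1, 2) and Δ = (-3, 5), so the interior equations h_(i-1)·M_(i-1) + 2(h_(i-1)+h_i)·M_i + h_i·M_(i+1) = 6(Δ_i − Δ_(i-1)) read
  1·M_0 + 6·M_1 + 2·M_2 = 6(Δ_1 - Δ_0) = 48
Natural end conditions: M_0 = M_2 = 0.
Hence M_0 = 0, M_1 = 8, M_2 = 0.
On [1, 3], S(x) = -4 - 1/3·(x - 1) + 4·(x - 1)² - 2/3·(x - 1)³.
With (x - 1) = 4/3: S(7/3) = 88/81.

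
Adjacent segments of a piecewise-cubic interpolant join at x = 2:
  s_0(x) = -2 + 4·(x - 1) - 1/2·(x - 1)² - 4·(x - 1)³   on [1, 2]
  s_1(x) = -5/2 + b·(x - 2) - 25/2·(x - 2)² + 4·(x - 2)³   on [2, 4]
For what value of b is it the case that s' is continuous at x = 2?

s_0'(x) = 4 - 1·(x - 1) - 12·(x - 1)², so s_0'(2) = -9. On the right, s_1'(2) = b, so b = -9.

-9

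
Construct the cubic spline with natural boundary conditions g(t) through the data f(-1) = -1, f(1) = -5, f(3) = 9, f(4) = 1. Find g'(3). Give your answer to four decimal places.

Write m_i for g''(x_i). With h_i = 2, 2, 1 and divided differences Δ_i = -2, 7, -8, the continuity of g' gives the tridiagonal system
  2·m_0 + 8·m_1 + 2·m_2 = 6(Δ_1 - Δ_0) = 54
  2·m_1 + 6·m_2 + 1·m_3 = 6(Δ_2 - Δ_1) = -90
Natural end conditions: m_0 = m_3 = 0.
Solving: m_0 = 0, m_1 = 126/11, m_2 = -207/11, m_3 = 0.
On [3, 4], g'(t) = b_2 + 2c_2·(t - 3) + 3d_2·(t - 3)² with b_2 = Δ_2 - h_2(2m_2 + m_3)/6 = -19/11, c_2 = m_2/2 = -207/22, d_2 = (m_3 - m_2)/(6h_2) = 69/22. So g'(3) = -19/11.

-1.7273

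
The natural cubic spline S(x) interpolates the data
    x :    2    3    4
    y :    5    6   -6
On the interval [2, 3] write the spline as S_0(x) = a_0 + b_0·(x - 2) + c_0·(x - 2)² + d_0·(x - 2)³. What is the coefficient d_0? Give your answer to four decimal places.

-3.2500

Put m_i = S'' at the i-th knot. Here h = (1, 1) and Δ = (1, -12), so the interior equations h_(i-1)·m_(i-1) + 2(h_(i-1)+h_i)·m_i + h_i·m_(i+1) = 6(Δ_i − Δ_(i-1)) read
  1·m_0 + 4·m_1 + 1·m_2 = 6(Δ_1 - Δ_0) = -78
Natural end conditions: m_0 = m_2 = 0.
Forward elimination and back-substitution give m_0 = 0, m_1 = -39/2, m_2 = 0.
On [2, 3], with S_0(x) = a_0 + b_0·(x - 2) + c_0·(x - 2)² + d_0·(x - 2)³: c_0 = m_0/2 = 0, d_0 = (m_1 - m_0)/(6h_0) = -13/4, b_0 = Δ_0 - h_0(2m_0 + m_1)/6 = 17/4.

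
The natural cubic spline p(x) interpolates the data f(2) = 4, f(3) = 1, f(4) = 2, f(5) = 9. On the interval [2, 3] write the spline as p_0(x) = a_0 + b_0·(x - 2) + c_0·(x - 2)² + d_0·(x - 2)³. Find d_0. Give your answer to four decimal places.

0.6667

Write m_i for p''(x_i). With h_i = 1, 1, 1 and divided differences Δ_i = -3, 1, 7, the continuity of p' gives the tridiagonal system
  1·m_0 + 4·m_1 + 1·m_2 = 6(Δ_1 - Δ_0) = 24
  1·m_1 + 4·m_2 + 1·m_3 = 6(Δ_2 - Δ_1) = 36
Natural end conditions: m_0 = m_3 = 0.
Solving: m_0 = 0, m_1 = 4, m_2 = 8, m_3 = 0.
On [2, 3], with p_0(x) = a_0 + b_0·(x - 2) + c_0·(x - 2)² + d_0·(x - 2)³: c_0 = m_0/2 = 0, d_0 = (m_1 - m_0)/(6h_0) = 2/3, b_0 = Δ_0 - h_0(2m_0 + m_1)/6 = -11/3.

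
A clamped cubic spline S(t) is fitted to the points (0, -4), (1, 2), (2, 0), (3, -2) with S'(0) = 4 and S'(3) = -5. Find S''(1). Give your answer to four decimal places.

-17.6000

Let σ_i = S''(x_i). Step sizes h_i = 1, 1, 1; slopes of the chords Δ_i = (y_(i+1) - y_i)/h_i = 6, -2, -2.
  1·σ_0 + 4·σ_1 + 1·σ_2 = 6(Δ_1 - Δ_0) = -48
  1·σ_1 + 4·σ_2 + 1·σ_3 = 6(Δ_2 - Δ_1) = 0
Clamped end conditions give two more equations: 2h_0·σ_0 + h_0·σ_1 = 6(Δ_0 - S'(0)) = 12 and h_2·σ_2 + 2h_2·σ_3 = 6(S'(3) - Δ_2) = -18.
Solving: σ_0 = 74/5, σ_1 = -88/5, σ_2 = 38/5, σ_3 = -64/5.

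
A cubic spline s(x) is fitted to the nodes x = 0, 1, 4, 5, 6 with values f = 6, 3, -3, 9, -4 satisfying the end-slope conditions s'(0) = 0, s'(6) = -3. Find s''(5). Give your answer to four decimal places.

-57.1053

Put σ_i = s'' at the i-th knot. Here h = (1, 3, 1, 1) and Δ = (-3, -2, 12, -13), so the interior equations h_(i-1)·σ_(i-1) + 2(h_(i-1)+h_i)·σ_i + h_i·σ_(i+1) = 6(Δ_i − Δ_(i-1)) read
  1·σ_0 + 8·σ_1 + 3·σ_2 = 6(Δ_1 - Δ_0) = 6
  3·σ_1 + 8·σ_2 + 1·σ_3 = 6(Δ_2 - Δ_1) = 84
  1·σ_2 + 4·σ_3 + 1·σ_4 = 6(Δ_3 - Δ_2) = -150
Clamped end conditions give two more equations: 2h_0·σ_0 + h_0·σ_1 = 6(Δ_0 - s'(0)) = -18 and h_3·σ_3 + 2h_3·σ_4 = 6(s'(6) - Δ_3) = 60.
Hence σ_0 = -229/38, σ_1 = -113/19, σ_2 = 755/38, σ_3 = -1085/19, σ_4 = 2225/38.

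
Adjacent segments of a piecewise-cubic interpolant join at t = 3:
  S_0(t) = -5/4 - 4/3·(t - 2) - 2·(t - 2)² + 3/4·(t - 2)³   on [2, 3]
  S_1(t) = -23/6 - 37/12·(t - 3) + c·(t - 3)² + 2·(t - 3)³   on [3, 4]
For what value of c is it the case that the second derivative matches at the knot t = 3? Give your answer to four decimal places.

S_0''(t) = -4 + 9/2·(t - 2), so S_0''(3) = 1/2. On the right, S_1''(3) = 2c, so c = 1/4.

0.2500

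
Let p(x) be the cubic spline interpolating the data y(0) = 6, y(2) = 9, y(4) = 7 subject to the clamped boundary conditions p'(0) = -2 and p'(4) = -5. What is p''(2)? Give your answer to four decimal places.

-2.2500

Let M_i = p''(x_i). Step sizes h_i = 2, 2; slopes of the chords Δ_i = (y_(i+1) - y_i)/h_i = 3/2, -1.
  2·M_0 + 8·M_1 + 2·M_2 = 6(Δ_1 - Δ_0) = -15
Clamped end conditions give two more equations: 2h_0·M_0 + h_0·M_1 = 6(Δ_0 - p'(0)) = 21 and h_1·M_1 + 2h_1·M_2 = 6(p'(4) - Δ_1) = -24.
Solving: M_0 = 51/8, M_1 = -9/4, M_2 = -39/8.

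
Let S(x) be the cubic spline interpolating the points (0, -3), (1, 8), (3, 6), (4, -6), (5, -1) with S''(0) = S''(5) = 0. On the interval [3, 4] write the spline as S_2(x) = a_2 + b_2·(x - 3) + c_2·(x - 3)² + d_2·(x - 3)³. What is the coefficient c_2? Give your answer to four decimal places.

Let m_i = S''(x_i). Step sizes h_i = 1, 2, 1, 1; slopes of the chords Δ_i = (y_(i+1) - y_i)/h_i = 11, -1, -12, 5.
  1·m_0 + 6·m_1 + 2·m_2 = 6(Δ_1 - Δ_0) = -72
  2·m_1 + 6·m_2 + 1·m_3 = 6(Δ_2 - Δ_1) = -66
  1·m_2 + 4·m_3 + 1·m_4 = 6(Δ_3 - Δ_2) = 102
Natural end conditions: m_0 = m_4 = 0.
Solving: m_0 = 0, m_1 = -462/61, m_2 = -810/61, m_3 = 1758/61, m_4 = 0.
On [3, 4], with S_2(x) = a_2 + b_2·(x - 3) + c_2·(x - 3)² + d_2·(x - 3)³: c_2 = m_2/2 = -405/61, d_2 = (m_3 - m_2)/(6h_2) = 428/61, b_2 = Δ_2 - h_2(2m_2 + m_3)/6 = -755/61.

-6.6393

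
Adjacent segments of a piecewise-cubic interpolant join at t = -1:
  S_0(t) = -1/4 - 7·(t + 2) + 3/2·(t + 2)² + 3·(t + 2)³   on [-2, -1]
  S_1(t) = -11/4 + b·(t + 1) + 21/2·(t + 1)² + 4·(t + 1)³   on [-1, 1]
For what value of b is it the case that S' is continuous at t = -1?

5

S_0'(t) = -7 + 3·(t + 2) + 9·(t + 2)², so S_0'(-1) = 5. On the right, S_1'(-1) = b, so b = 5.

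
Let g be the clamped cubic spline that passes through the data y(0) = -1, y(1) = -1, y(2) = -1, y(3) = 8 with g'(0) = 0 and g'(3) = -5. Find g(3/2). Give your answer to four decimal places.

-2.3333

With M_i denoting the second derivative at x_i, h_i = 1, 1, 1, and Δ_i = (y_(i+1) − y_i)/h_i = 0, 0, 9:
  1·M_0 + 4·M_1 + 1·M_2 = 6(Δ_1 - Δ_0) = 0
  1·M_1 + 4·M_2 + 1·M_3 = 6(Δ_2 - Δ_1) = 54
Clamped end conditions give two more equations: 2h_0·M_0 + h_0·M_1 = 6(Δ_0 - g'(0)) = 0 and h_2·M_2 + 2h_2·M_3 = 6(g'(3) - Δ_2) = -84.
Solving the tridiagonal system: M_0 = 64/15, M_1 = -128/15, M_2 = 448/15, M_3 = -854/15.
On [1, 2], g(x) = -1 - 32/15·(x - 1) - 64/15·(x - 1)² + 32/5·(x - 1)³.
With (x - 1) = 1/2: g(3/2) = -7/3.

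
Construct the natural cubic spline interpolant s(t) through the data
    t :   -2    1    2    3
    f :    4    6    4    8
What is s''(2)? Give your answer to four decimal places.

Let M_i = s''(x_i). Step sizes h_i = 3, 1, 1; slopes of the chords Δ_i = (y_(i+1) - y_i)/h_i = 2/3, -2, 4.
  3·M_0 + 8·M_1 + 1·M_2 = 6(Δ_1 - Δ_0) = -16
  1·M_1 + 4·M_2 + 1·M_3 = 6(Δ_2 - Δ_1) = 36
Natural end conditions: M_0 = M_3 = 0.
Solving the tridiagonal system: M_0 = 0, M_1 = -100/31, M_2 = 304/31, M_3 = 0.

9.8065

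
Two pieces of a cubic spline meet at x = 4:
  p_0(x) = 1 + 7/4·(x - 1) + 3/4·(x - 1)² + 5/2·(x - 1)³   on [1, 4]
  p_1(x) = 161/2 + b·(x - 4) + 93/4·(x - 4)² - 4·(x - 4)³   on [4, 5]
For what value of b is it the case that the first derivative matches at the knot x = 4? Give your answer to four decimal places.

73.7500

p_0'(x) = 7/4 + 3/2·(x - 1) + 15/2·(x - 1)², so p_0'(4) = 295/4. On the right, p_1'(4) = b, so b = 295/4.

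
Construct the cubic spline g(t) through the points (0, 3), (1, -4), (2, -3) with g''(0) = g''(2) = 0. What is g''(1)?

Let σ_i = g''(x_i). Step sizes h_i = 1, 1; slopes of the chords Δ_i = (y_(i+1) - y_i)/h_i = -7, 1.
  1·σ_0 + 4·σ_1 + 1·σ_2 = 6(Δ_1 - Δ_0) = 48
Natural end conditions: σ_0 = σ_2 = 0.
Solving: σ_0 = 0, σ_1 = 12, σ_2 = 0.

12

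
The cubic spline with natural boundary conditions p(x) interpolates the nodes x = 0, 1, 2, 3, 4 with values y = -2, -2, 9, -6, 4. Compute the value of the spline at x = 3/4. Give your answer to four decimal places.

Write M_i for p''(x_i). With h_i = 1, 1, 1, 1 and divided differences Δ_i = 0, 11, -15, 10, the continuity of p' gives the tridiagonal system
  1·M_0 + 4·M_1 + 1·M_2 = 6(Δ_1 - Δ_0) = 66
  1·M_1 + 4·M_2 + 1·M_3 = 6(Δ_2 - Δ_1) = -156
  1·M_2 + 4·M_3 + 1·M_4 = 6(Δ_3 - Δ_2) = 150
Natural end conditions: M_0 = M_4 = 0.
Solving: M_0 = 0, M_1 = 63/2, M_2 = -60, M_3 = 105/2, M_4 = 0.
On [0, 1], p(x) = -2 - 21/4·x + 0·x² + 21/4·x³.
With x = 3/4: p(3/4) = -953/256.

-3.7227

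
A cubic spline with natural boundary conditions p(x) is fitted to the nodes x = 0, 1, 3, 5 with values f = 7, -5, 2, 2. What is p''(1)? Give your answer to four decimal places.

Write M_i for p''(x_i). With h_i = 1, 2, 2 and divided differences Δ_i = -12, 7/2, 0, the continuity of p' gives the tridiagonal system
  1·M_0 + 6·M_1 + 2·M_2 = 6(Δ_1 - Δ_0) = 93
  2·M_1 + 8·M_2 + 2·M_3 = 6(Δ_2 - Δ_1) = -21
Natural end conditions: M_0 = M_3 = 0.
Forward elimination and back-substitution give M_0 = 0, M_1 = 393/22, M_2 = -78/11, M_3 = 0.

17.8636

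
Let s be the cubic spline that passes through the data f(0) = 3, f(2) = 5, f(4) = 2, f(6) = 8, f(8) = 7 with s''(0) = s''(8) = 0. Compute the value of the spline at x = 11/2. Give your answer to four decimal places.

Write M_i for s''(x_i). With h_i = 2, 2, 2, 2 and divided differences Δ_i = 1, -3/2, 3, -1/2, the continuity of s' gives the tridiagonal system
  2·M_0 + 8·M_1 + 2·M_2 = 6(Δ_1 - Δ_0) = -15
  2·M_1 + 8·M_2 + 2·M_3 = 6(Δ_2 - Δ_1) = 27
  2·M_2 + 8·M_3 + 2·M_4 = 6(Δ_3 - Δ_2) = -21
Natural end conditions: M_0 = M_4 = 0.
Solving the tridiagonal system: M_0 = 0, M_1 = -177/56, M_2 = 36/7, M_3 = -219/56, M_4 = 0.
On [4, 6], s(x) = 2 + 7/8·(x - 4) + 18/7·(x - 4)² - 169/224·(x - 4)³.
With (x - 4) = 3/2: s(11/2) = 11741/1792.

6.5519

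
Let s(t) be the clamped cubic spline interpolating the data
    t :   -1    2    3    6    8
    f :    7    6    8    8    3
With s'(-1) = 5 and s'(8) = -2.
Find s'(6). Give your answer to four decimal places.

Let M_i = s''(x_i). Step sizes h_i = 3, 1, 3, 2; slopes of the chords Δ_i = (y_(i+1) - y_i)/h_i = -1/3, 2, 0, -5/2.
  3·M_0 + 8·M_1 + 1·M_2 = 6(Δ_1 - Δ_0) = 14
  1·M_1 + 8·M_2 + 3·M_3 = 6(Δ_2 - Δ_1) = -12
  3·M_2 + 10·M_3 + 2·M_4 = 6(Δ_3 - Δ_2) = -15
Clamped end conditions give two more equations: 2h_0·M_0 + h_0·M_1 = 6(Δ_0 - s'(-1)) = -32 and h_3·M_3 + 2h_3·M_4 = 6(s'(8) - Δ_3) = 3.
Solving the tridiagonal system: M_0 = -4147/534, M_1 = 433/89, M_2 = -289/178, M_3 = -115/89, M_4 = 497/356.
On [6, 8], s'(t) = b_3 + 2c_3·(t - 6) + 3d_3·(t - 6)² with b_3 = Δ_3 - h_3(2M_3 + M_4)/6 = -749/356, c_3 = M_3/2 = -115/178, d_3 = (M_4 - M_3)/(6h_3) = 319/1424. So s'(6) = -749/356.

-2.1039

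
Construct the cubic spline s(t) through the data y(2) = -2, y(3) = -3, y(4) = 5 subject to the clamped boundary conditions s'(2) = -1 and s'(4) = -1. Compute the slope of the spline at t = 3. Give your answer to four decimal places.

Put M_i = s'' at the i-th knot. Here h = (1, 1) and Δ = (-1, 8), so the interior equations h_(i-1)·M_(i-1) + 2(h_(i-1)+h_i)·M_i + h_i·M_(i+1) = 6(Δ_i − Δ_(i-1)) read
  1·M_0 + 4·M_1 + 1·M_2 = 6(Δ_1 - Δ_0) = 54
Clamped end conditions give two more equations: 2h_0·M_0 + h_0·M_1 = 6(Δ_0 - s'(2)) = 0 and h_1·M_1 + 2h_1·M_2 = 6(s'(4) - Δ_1) = -54.
Forward elimination and back-substitution give M_0 = -27/2, M_1 = 27, M_2 = -81/2.
On [3, 4], s'(t) = b_1 + 2c_1·(t - 3) + 3d_1·(t - 3)² with b_1 = Δ_1 - h_1(2M_1 + M_2)/6 = 23/4, c_1 = M_1/2 = 27/2, d_1 = (M_2 - M_1)/(6h_1) = -45/4. So s'(3) = 23/4.

5.7500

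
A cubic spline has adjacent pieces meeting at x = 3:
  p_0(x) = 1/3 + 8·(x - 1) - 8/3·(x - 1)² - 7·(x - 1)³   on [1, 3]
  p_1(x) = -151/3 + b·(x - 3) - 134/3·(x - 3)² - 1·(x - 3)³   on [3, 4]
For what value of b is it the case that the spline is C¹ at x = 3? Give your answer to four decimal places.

p_0'(x) = 8 - 16/3·(x - 1) - 21·(x - 1)², so p_0'(3) = -260/3. On the right, p_1'(3) = b, so b = -260/3.

-86.6667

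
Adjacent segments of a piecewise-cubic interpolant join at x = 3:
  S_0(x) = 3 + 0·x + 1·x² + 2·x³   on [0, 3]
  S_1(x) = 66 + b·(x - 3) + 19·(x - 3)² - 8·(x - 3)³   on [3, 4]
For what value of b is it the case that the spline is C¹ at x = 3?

60

S_0'(x) = 0 + 2·x + 6·x², so S_0'(3) = 60. On the right, S_1'(3) = b, so b = 60.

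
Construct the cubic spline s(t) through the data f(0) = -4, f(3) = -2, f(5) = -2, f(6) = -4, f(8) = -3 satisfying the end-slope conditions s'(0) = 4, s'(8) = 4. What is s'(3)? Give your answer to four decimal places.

0.0033

With M_i denoting the second derivative at x_i, h_i = 3, 2, 1, 2, and Δ_i = (y_(i+1) − y_i)/h_i = 2/3, 0, -2, 1/2:
  3·M_0 + 10·M_1 + 2·M_2 = 6(Δ_1 - Δ_0) = -4
  2·M_1 + 6·M_2 + 1·M_3 = 6(Δ_2 - Δ_1) = -12
  1·M_2 + 6·M_3 + 2·M_4 = 6(Δ_3 - Δ_2) = 15
Clamped end conditions give two more equations: 2h_0·M_0 + h_0·M_1 = 6(Δ_0 - s'(0)) = -20 and h_3·M_3 + 2h_3·M_4 = 6(s'(8) - Δ_3) = 21.
Hence M_0 = -1813/453, M_1 = 202/151, M_2 = -811/302, M_3 = 217/151, M_4 = 2737/604.
On [3, 5], s'(t) = b_1 + 2c_1·(t - 3) + 3d_1·(t - 3)² with b_1 = Δ_1 - h_1(2M_1 + M_2)/6 = 1/302, c_1 = M_1/2 = 101/151, d_1 = (M_2 - M_1)/(6h_1) = -405/1208. So s'(3) = 1/302.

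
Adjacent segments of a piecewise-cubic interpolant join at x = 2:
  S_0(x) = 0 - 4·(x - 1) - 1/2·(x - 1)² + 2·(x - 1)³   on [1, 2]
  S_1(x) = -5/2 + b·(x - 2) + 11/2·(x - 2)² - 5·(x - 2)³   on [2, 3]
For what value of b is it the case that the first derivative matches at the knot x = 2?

S_0'(x) = -4 - 1·(x - 1) + 6·(x - 1)², so S_0'(2) = 1. On the right, S_1'(2) = b, so b = 1.

1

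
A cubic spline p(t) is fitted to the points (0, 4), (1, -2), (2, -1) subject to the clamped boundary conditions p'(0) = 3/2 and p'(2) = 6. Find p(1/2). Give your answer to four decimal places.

1.8906

Put m_i = p'' at the i-th knot. Here h = (1, 1) and Δ = (-6, 1), so the interior equations h_(i-1)·m_(i-1) + 2(h_(i-1)+h_i)·m_i + h_i·m_(i+1) = 6(Δ_i − Δ_(i-1)) read
  1·m_0 + 4·m_1 + 1·m_2 = 6(Δ_1 - Δ_0) = 42
Clamped end conditions give two more equations: 2h_0·m_0 + h_0·m_1 = 6(Δ_0 - p'(0)) = -45 and h_1·m_1 + 2h_1·m_2 = 6(p'(2) - Δ_1) = 30.
Solving the tridiagonal system: m_0 = -123/4, m_1 = 33/2, m_2 = 27/4.
On [0, 1], p(t) = 4 + 3/2·t - 123/8·t² + 63/8·t³.
With t = 1/2: p(1/2) = 121/64.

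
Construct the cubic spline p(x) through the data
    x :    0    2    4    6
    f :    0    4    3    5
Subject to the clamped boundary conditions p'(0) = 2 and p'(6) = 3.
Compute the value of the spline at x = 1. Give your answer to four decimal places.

2.3083

Let σ_i = p''(x_i). Step sizes h_i = 2, 2, 2; slopes of the chords Δ_i = (y_(i+1) - y_i)/h_i = 2, -1/2, 1.
  2·σ_0 + 8·σ_1 + 2·σ_2 = 6(Δ_1 - Δ_0) = -15
  2·σ_1 + 8·σ_2 + 2·σ_3 = 6(Δ_2 - Δ_1) = 9
Clamped end conditions give two more equations: 2h_0·σ_0 + h_0·σ_1 = 6(Δ_0 - p'(0)) = 0 and h_2·σ_2 + 2h_2·σ_3 = 6(p'(6) - Δ_2) = 12.
Solving: σ_0 = 37/30, σ_1 = -37/15, σ_2 = 17/15, σ_3 = 73/30.
On [0, 2], p(x) = 0 + 2·x + 37/60·x² - 37/120·x³.
With x = 1: p(1) = 277/120.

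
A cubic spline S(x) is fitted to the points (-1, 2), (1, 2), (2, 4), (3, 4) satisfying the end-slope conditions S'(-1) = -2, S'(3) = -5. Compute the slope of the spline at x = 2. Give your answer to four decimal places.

Let σ_i = S''(x_i). Step sizes h_i = 2, 1, 1; slopes of the chords Δ_i = (y_(i+1) - y_i)/h_i = 0, 2, 0.
  2·σ_0 + 6·σ_1 + 1·σ_2 = 6(Δ_1 - Δ_0) = 12
  1·σ_1 + 4·σ_2 + 1·σ_3 = 6(Δ_2 - Δ_1) = -12
Clamped end conditions give two more equations: 2h_0·σ_0 + h_0·σ_1 = 6(Δ_0 - S'(-1)) = 12 and h_2·σ_2 + 2h_2·σ_3 = 6(S'(3) - Δ_2) = -30.
Forward elimination and back-substitution give σ_0 = 27/11, σ_1 = 12/11, σ_2 = 6/11, σ_3 = -168/11.
On [2, 3], S'(x) = b_2 + 2c_2·(x - 2) + 3d_2·(x - 2)² with b_2 = Δ_2 - h_2(2σ_2 + σ_3)/6 = 26/11, c_2 = σ_2/2 = 3/11, d_2 = (σ_3 - σ_2)/(6h_2) = -29/11. So S'(2) = 26/11.

2.3636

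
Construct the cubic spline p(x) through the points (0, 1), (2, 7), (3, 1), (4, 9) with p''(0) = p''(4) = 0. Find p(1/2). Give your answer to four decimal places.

4.5380

With M_i denoting the second derivative at x_i, h_i = 2, 1, 1, and Δ_i = (y_(i+1) − y_i)/h_i = 3, -6, 8:
  2·M_0 + 6·M_1 + 1·M_2 = 6(Δ_1 - Δ_0) = -54
  1·M_1 + 4·M_2 + 1·M_3 = 6(Δ_2 - Δ_1) = 84
Natural end conditions: M_0 = M_3 = 0.
Hence M_0 = 0, M_1 = -300/23, M_2 = 558/23, M_3 = 0.
On [0, 2], p(x) = 1 + 169/23·x + 0·x² - 25/23·x³.
With x = 1/2: p(1/2) = 835/184.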